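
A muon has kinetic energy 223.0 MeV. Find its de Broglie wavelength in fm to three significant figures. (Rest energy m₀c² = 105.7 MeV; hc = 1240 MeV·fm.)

Total energy E = KE + m₀c² = 223.0 + 105.7 = 328.7 MeV.
(pc)² = E² − (m₀c²)² = (328.7)² − (105.7)² = 9.687 × 10⁴ MeV², so pc = 311.2 MeV.
λ = hc/(pc) = 1240 MeV·fm / 311.2 MeV = 3.98 fm.

λ = 3.98 fm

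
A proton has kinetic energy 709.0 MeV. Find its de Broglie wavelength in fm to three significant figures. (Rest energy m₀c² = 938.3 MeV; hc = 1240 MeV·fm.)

Total energy E = KE + m₀c² = 709.0 + 938.3 = 1647.3 MeV.
(pc)² = E² − (m₀c²)² = (1647.3)² − (938.3)² = 1.833 × 10⁶ MeV², so pc = 1354 MeV.
λ = hc/(pc) = 1240 MeV·fm / 1354 MeV = 0.916 fm.

λ = 0.916 fm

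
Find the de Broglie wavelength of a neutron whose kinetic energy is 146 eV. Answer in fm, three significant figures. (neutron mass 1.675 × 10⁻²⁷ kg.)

KE = 146 eV = 2.339 × 10⁻¹⁷ J.
p = √(2mKE) = √(2 × 1.675 × 10⁻²⁷ × 2.339 × 10⁻¹⁷) = 2.799 × 10⁻²² kg·m/s.
λ = h/p = 6.626 × 10⁻³⁴ / 2.799 × 10⁻²² = 2.37 × 10⁻¹² m = 2370 fm.

λ = 2370 fm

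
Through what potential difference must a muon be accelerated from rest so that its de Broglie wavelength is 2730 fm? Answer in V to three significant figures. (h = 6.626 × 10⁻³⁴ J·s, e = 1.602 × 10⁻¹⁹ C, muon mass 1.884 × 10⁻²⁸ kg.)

V = 976 V

p = h/λ = 6.626 × 10⁻³⁴ / 2.730 × 10⁻¹² = 2.427 × 10⁻²² kg·m/s.
KE = p²/(2m) = 1.563 × 10⁻¹⁶ J.
V = KE/e = 1.563 × 10⁻¹⁶ / (1.602 × 10⁻¹⁹) = 976 V.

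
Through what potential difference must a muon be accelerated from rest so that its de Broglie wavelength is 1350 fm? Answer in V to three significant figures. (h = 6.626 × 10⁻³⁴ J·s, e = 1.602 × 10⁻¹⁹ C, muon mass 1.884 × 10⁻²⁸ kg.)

V = 3990 V

p = h/λ = 6.626 × 10⁻³⁴ / 1.350 × 10⁻¹² = 4.908 × 10⁻²² kg·m/s.
KE = p²/(2m) = 6.393 × 10⁻¹⁶ J.
V = KE/e = 6.393 × 10⁻¹⁶ / (1.602 × 10⁻¹⁹) = 3990 V.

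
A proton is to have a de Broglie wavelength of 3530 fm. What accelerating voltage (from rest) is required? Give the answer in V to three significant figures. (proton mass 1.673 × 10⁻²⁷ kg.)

V = 65.7 V

p = h/λ = 6.626 × 10⁻³⁴ / 3.530 × 10⁻¹² = 1.877 × 10⁻²² kg·m/s.
KE = p²/(2m) = 1.053 × 10⁻¹⁷ J.
V = KE/e = 1.053 × 10⁻¹⁷ / (1.602 × 10⁻¹⁹) = 65.7 V.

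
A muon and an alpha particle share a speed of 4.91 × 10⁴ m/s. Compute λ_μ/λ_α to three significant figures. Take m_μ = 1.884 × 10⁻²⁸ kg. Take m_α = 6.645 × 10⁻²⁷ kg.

At fixed v, p = mv so λ = h/(mv) ∝ 1/m.
λ_μ/λ_α = m_α/m_μ = 6.645 × 10⁻²⁷/1.884 × 10⁻²⁸ = 35.3.

λ_μ/λ_α = 35.3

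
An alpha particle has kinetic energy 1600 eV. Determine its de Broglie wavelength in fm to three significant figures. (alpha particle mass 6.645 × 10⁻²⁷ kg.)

KE = 1600 eV = 2.563 × 10⁻¹⁶ J.
p = √(2mKE) = √(2 × 6.645 × 10⁻²⁷ × 2.563 × 10⁻¹⁶) = 1.846 × 10⁻²¹ kg·m/s.
λ = h/p = 6.626 × 10⁻³⁴ / 1.846 × 10⁻²¹ = 3.59 × 10⁻¹³ m = 359 fm.

λ = 359 fm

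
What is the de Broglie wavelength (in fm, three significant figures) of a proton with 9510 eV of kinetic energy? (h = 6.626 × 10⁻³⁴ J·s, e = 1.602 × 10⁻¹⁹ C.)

KE = 9510 eV = 1.524 × 10⁻¹⁵ J.
p = √(2mKE) = √(2 × 1.673 × 10⁻²⁷ × 1.524 × 10⁻¹⁵) = 2.258 × 10⁻²¹ kg·m/s.
λ = h/p = 6.626 × 10⁻³⁴ / 2.258 × 10⁻²¹ = 2.93 × 10⁻¹³ m = 293 fm.

λ = 293 fm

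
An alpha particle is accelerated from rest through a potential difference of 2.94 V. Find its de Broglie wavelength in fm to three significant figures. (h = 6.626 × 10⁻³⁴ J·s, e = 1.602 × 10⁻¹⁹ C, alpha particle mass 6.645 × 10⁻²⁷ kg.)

KE = 2eV = 2 × 1.602 × 10⁻¹⁹ × 2.940 = 9.420 × 10⁻¹⁹ J.
p = √(2mKE) = √(2 × 6.645 × 10⁻²⁷ × 9.420 × 10⁻¹⁹) = 1.119 × 10⁻²² kg·m/s.
λ = h/p = 6.626 × 10⁻³⁴ / 1.119 × 10⁻²² = 5.92 × 10⁻¹² m = 5920 fm.

λ = 5920 fm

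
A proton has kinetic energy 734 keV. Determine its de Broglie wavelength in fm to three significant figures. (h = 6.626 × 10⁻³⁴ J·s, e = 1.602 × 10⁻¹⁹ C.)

λ = 33.4 fm

KE = 734 keV = 1.176 × 10⁻¹³ J.
p = √(2mKE) = √(2 × 1.673 × 10⁻²⁷ × 1.176 × 10⁻¹³) = 1.984 × 10⁻²⁰ kg·m/s.
λ = h/p = 6.626 × 10⁻³⁴ / 1.984 × 10⁻²⁰ = 3.34 × 10⁻¹⁴ m = 33.4 fm.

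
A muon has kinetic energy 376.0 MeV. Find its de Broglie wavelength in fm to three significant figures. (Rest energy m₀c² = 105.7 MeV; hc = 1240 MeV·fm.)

λ = 2.64 fm

Total energy E = KE + m₀c² = 376.0 + 105.7 = 481.7 MeV.
(pc)² = E² − (m₀c²)² = (481.7)² − (105.7)² = 2.209 × 10⁵ MeV², so pc = 470.0 MeV.
λ = hc/(pc) = 1240 MeV·fm / 470.0 MeV = 2.64 fm.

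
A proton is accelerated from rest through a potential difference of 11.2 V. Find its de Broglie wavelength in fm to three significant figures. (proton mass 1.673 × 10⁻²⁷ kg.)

KE = eV = 1.602 × 10⁻¹⁹ × 11.20 = 1.794 × 10⁻¹⁸ J.
p = √(2mKE) = √(2 × 1.673 × 10⁻²⁷ × 1.794 × 10⁻¹⁸) = 7.748 × 10⁻²³ kg·m/s.
λ = h/p = 6.626 × 10⁻³⁴ / 7.748 × 10⁻²³ = 8.55 × 10⁻¹² m = 8550 fm.

λ = 8550 fm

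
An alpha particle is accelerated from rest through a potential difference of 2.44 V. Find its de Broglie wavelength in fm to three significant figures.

KE = 2eV = 2 × 1.602 × 10⁻¹⁹ × 2.440 = 7.818 × 10⁻¹⁹ J.
p = √(2mKE) = √(2 × 6.645 × 10⁻²⁷ × 7.818 × 10⁻¹⁹) = 1.019 × 10⁻²² kg·m/s.
λ = h/p = 6.626 × 10⁻³⁴ / 1.019 × 10⁻²² = 6.50 × 10⁻¹² m = 6500 fm.

λ = 6500 fm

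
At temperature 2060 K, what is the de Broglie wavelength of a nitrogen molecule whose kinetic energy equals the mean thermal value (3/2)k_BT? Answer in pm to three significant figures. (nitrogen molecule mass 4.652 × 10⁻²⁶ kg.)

KE = (3/2)k_BT = 1.5 × 1.381 × 10⁻²³ × 2060 = 4.267 × 10⁻²⁰ J.
p = √(2mKE) = √(2 × 4.652 × 10⁻²⁶ × 4.267 × 10⁻²⁰) = 6.301 × 10⁻²³ kg·m/s.
λ = h/p = 1.05 × 10⁻¹¹ m = 10.5 pm.

λ = 10.5 pm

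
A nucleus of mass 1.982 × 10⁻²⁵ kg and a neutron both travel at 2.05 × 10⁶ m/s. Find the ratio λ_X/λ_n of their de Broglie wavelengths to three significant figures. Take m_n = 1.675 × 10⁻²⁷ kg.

At fixed v, p = mv so λ = h/(mv) ∝ 1/m.
λ_X/λ_n = m_n/m_X = 1.675 × 10⁻²⁷/1.982 × 10⁻²⁵ = 8.45 × 10⁻³.

λ_X/λ_n = 8.45 × 10⁻³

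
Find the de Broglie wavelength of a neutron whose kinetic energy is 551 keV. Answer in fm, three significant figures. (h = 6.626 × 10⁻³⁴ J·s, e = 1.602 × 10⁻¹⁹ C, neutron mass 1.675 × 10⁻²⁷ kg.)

λ = 38.5 fm

KE = 551 keV = 8.827 × 10⁻¹⁴ J.
p = √(2mKE) = √(2 × 1.675 × 10⁻²⁷ × 8.827 × 10⁻¹⁴) = 1.720 × 10⁻²⁰ kg·m/s.
λ = h/p = 6.626 × 10⁻³⁴ / 1.720 × 10⁻²⁰ = 3.85 × 10⁻¹⁴ m = 38.5 fm.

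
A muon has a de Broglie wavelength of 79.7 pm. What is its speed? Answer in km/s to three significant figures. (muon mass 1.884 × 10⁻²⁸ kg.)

v = 44.1 km/s

p = h/λ = 6.626 × 10⁻³⁴ / 7.970 × 10⁻¹¹ = 8.314 × 10⁻²⁴ kg·m/s.
v = p/m = 8.314 × 10⁻²⁴ / 1.884 × 10⁻²⁸ = 4.41 × 10⁴ m/s = 44.1 km/s.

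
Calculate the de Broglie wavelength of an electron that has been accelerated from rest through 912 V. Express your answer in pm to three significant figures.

KE = eV = 1.602 × 10⁻¹⁹ × 912.0 = 1.461 × 10⁻¹⁶ J.
p = √(2mKE) = √(2 × 9.109 × 10⁻³¹ × 1.461 × 10⁻¹⁶) = 1.631 × 10⁻²³ kg·m/s.
λ = h/p = 6.626 × 10⁻³⁴ / 1.631 × 10⁻²³ = 4.06 × 10⁻¹¹ m = 40.6 pm.

λ = 40.6 pm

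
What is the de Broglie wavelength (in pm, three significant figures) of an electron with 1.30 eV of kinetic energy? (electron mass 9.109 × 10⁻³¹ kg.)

λ = 1080 pm

KE = 1.30 eV = 2.083 × 10⁻¹⁹ J.
p = √(2mKE) = √(2 × 9.109 × 10⁻³¹ × 2.083 × 10⁻¹⁹) = 6.160 × 10⁻²⁵ kg·m/s.
λ = h/p = 6.626 × 10⁻³⁴ / 6.160 × 10⁻²⁵ = 1.08 × 10⁻⁹ m = 1080 pm.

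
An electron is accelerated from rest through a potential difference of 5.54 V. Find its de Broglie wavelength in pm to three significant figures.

λ = 521 pm

KE = eV = 1.602 × 10⁻¹⁹ × 5.540 = 8.875 × 10⁻¹⁹ J.
p = √(2mKE) = √(2 × 9.109 × 10⁻³¹ × 8.875 × 10⁻¹⁹) = 1.272 × 10⁻²⁴ kg·m/s.
λ = h/p = 6.626 × 10⁻³⁴ / 1.272 × 10⁻²⁴ = 5.21 × 10⁻¹⁰ m = 521 pm.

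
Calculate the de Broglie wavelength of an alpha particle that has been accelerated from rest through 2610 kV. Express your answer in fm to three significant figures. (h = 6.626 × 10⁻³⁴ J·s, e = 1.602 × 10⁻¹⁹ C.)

λ = 6.29 fm

KE = 2eV = 2 × 1.602 × 10⁻¹⁹ × 2.610 × 10⁶ = 8.362 × 10⁻¹³ J.
p = √(2mKE) = √(2 × 6.645 × 10⁻²⁷ × 8.362 × 10⁻¹³) = 1.054 × 10⁻¹⁹ kg·m/s.
λ = h/p = 6.626 × 10⁻³⁴ / 1.054 × 10⁻¹⁹ = 6.29 × 10⁻¹⁵ m = 6.29 fm.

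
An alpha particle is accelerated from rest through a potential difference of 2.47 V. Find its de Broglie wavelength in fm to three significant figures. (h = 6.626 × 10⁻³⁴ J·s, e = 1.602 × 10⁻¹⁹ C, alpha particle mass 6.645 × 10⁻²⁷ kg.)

KE = 2eV = 2 × 1.602 × 10⁻¹⁹ × 2.470 = 7.914 × 10⁻¹⁹ J.
p = √(2mKE) = √(2 × 6.645 × 10⁻²⁷ × 7.914 × 10⁻¹⁹) = 1.026 × 10⁻²² kg·m/s.
λ = h/p = 6.626 × 10⁻³⁴ / 1.026 × 10⁻²² = 6.46 × 10⁻¹² m = 6460 fm.

λ = 6460 fm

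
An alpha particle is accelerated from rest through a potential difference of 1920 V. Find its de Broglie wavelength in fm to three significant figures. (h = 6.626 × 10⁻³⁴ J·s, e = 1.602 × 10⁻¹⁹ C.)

KE = 2eV = 2 × 1.602 × 10⁻¹⁹ × 1920 = 6.152 × 10⁻¹⁶ J.
p = √(2mKE) = √(2 × 6.645 × 10⁻²⁷ × 6.152 × 10⁻¹⁶) = 2.859 × 10⁻²¹ kg·m/s.
λ = h/p = 6.626 × 10⁻³⁴ / 2.859 × 10⁻²¹ = 2.32 × 10⁻¹³ m = 232 fm.

λ = 232 fm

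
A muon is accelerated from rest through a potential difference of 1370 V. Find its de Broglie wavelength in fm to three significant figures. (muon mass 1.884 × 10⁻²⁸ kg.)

KE = eV = 1.602 × 10⁻¹⁹ × 1370 = 2.195 × 10⁻¹⁶ J.
p = √(2mKE) = √(2 × 1.884 × 10⁻²⁸ × 2.195 × 10⁻¹⁶) = 2.876 × 10⁻²² kg·m/s.
λ = h/p = 6.626 × 10⁻³⁴ / 2.876 × 10⁻²² = 2.30 × 10⁻¹² m = 2300 fm.

λ = 2300 fm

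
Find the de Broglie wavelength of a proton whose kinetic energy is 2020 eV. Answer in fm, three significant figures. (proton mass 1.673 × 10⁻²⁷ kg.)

λ = 637 fm

KE = 2020 eV = 3.236 × 10⁻¹⁶ J.
p = √(2mKE) = √(2 × 1.673 × 10⁻²⁷ × 3.236 × 10⁻¹⁶) = 1.041 × 10⁻²¹ kg·m/s.
λ = h/p = 6.626 × 10⁻³⁴ / 1.041 × 10⁻²¹ = 6.37 × 10⁻¹³ m = 637 fm.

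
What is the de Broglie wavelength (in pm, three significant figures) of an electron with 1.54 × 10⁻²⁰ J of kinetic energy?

λ = 3960 pm

p = √(2mKE) = √(2 × 9.109 × 10⁻³¹ × 1.540 × 10⁻²⁰) = 1.675 × 10⁻²⁵ kg·m/s.
λ = h/p = 6.626 × 10⁻³⁴ / 1.675 × 10⁻²⁵ = 3.96 × 10⁻⁹ m = 3960 pm.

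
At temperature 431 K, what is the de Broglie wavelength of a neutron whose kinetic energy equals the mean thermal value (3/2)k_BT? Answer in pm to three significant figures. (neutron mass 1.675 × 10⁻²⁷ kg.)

KE = (3/2)k_BT = 1.5 × 1.381 × 10⁻²³ × 431 = 8.928 × 10⁻²¹ J.
p = √(2mKE) = √(2 × 1.675 × 10⁻²⁷ × 8.928 × 10⁻²¹) = 5.469 × 10⁻²⁴ kg·m/s.
λ = h/p = 1.21 × 10⁻¹⁰ m = 121 pm.

λ = 121 pm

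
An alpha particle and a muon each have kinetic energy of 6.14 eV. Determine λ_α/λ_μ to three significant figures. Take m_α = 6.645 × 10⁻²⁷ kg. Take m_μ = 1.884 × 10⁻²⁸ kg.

At fixed KE, p = √(2mKE) so λ = h/p ∝ 1/√m.
λ_α/λ_μ = √(m_μ/m_α) = √(1.884 × 10⁻²⁸/6.645 × 10⁻²⁷) = √(0.02835) = 0.168.

λ_α/λ_μ = 0.168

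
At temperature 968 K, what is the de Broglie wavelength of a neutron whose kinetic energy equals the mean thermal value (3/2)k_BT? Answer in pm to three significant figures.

KE = (3/2)k_BT = 1.5 × 1.381 × 10⁻²³ × 968 = 2.005 × 10⁻²⁰ J.
p = √(2mKE) = √(2 × 1.675 × 10⁻²⁷ × 2.005 × 10⁻²⁰) = 8.196 × 10⁻²⁴ kg·m/s.
λ = h/p = 8.08 × 10⁻¹¹ m = 80.8 pm.

λ = 80.8 pm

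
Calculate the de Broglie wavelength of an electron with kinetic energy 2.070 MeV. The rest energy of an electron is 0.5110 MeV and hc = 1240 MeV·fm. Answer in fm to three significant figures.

Total energy E = KE + m₀c² = 2.070 + 0.5110 = 2.5810 MeV.
(pc)² = E² − (m₀c²)² = (2.5810)² − (0.5110)² = 6.400 MeV², so pc = 2.530 MeV.
λ = hc/(pc) = 1240 MeV·fm / 2.530 MeV = 490 fm.

λ = 490 fm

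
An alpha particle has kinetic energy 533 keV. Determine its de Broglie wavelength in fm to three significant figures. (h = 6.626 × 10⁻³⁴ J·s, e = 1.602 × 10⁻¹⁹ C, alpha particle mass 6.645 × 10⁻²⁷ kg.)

KE = 533 keV = 8.539 × 10⁻¹⁴ J.
p = √(2mKE) = √(2 × 6.645 × 10⁻²⁷ × 8.539 × 10⁻¹⁴) = 3.369 × 10⁻²⁰ kg·m/s.
λ = h/p = 6.626 × 10⁻³⁴ / 3.369 × 10⁻²⁰ = 1.97 × 10⁻¹⁴ m = 19.7 fm.

λ = 19.7 fm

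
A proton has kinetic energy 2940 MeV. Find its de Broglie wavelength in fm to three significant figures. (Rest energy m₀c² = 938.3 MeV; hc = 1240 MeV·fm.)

Total energy E = KE + m₀c² = 2940 + 938.3 = 3878.3 MeV.
(pc)² = E² − (m₀c²)² = (3878.3)² − (938.3)² = 1.416 × 10⁷ MeV², so pc = 3763 MeV.
λ = hc/(pc) = 1240 MeV·fm / 3763 MeV = 0.330 fm.

λ = 0.330 fm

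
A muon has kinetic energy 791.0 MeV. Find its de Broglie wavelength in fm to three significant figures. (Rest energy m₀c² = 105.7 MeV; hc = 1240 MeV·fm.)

Total energy E = KE + m₀c² = 791.0 + 105.7 = 896.7 MeV.
(pc)² = E² − (m₀c²)² = (896.7)² − (105.7)² = 7.929 × 10⁵ MeV², so pc = 890.4 MeV.
λ = hc/(pc) = 1240 MeV·fm / 890.4 MeV = 1.39 fm.

λ = 1.39 fm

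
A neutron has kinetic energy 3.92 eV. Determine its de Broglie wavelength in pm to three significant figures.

λ = 14.4 pm

KE = 3.92 eV = 6.280 × 10⁻¹⁹ J.
p = √(2mKE) = √(2 × 1.675 × 10⁻²⁷ × 6.280 × 10⁻¹⁹) = 4.587 × 10⁻²³ kg·m/s.
λ = h/p = 6.626 × 10⁻³⁴ / 4.587 × 10⁻²³ = 1.44 × 10⁻¹¹ m = 14.4 pm.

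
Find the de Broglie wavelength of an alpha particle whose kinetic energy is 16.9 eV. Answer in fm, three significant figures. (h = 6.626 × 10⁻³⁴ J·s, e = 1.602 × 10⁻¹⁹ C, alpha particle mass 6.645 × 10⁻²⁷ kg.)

KE = 16.9 eV = 2.707 × 10⁻¹⁸ J.
p = √(2mKE) = √(2 × 6.645 × 10⁻²⁷ × 2.707 × 10⁻¹⁸) = 1.897 × 10⁻²² kg·m/s.
λ = h/p = 6.626 × 10⁻³⁴ / 1.897 × 10⁻²² = 3.49 × 10⁻¹² m = 3490 fm.

λ = 3490 fm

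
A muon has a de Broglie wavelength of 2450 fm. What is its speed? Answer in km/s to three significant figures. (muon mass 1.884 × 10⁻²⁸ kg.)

v = 1440 km/s

p = h/λ = 6.626 × 10⁻³⁴ / 2.450 × 10⁻¹² = 2.704 × 10⁻²² kg·m/s.
v = p/m = 2.704 × 10⁻²² / 1.884 × 10⁻²⁸ = 1.44 × 10⁶ m/s = 1440 km/s.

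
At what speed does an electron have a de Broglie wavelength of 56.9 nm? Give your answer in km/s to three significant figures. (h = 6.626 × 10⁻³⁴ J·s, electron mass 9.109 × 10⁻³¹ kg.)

v = 12.8 km/s

p = h/λ = 6.626 × 10⁻³⁴ / 5.690 × 10⁻⁸ = 1.164 × 10⁻²⁶ kg·m/s.
v = p/m = 1.164 × 10⁻²⁶ / 9.109 × 10⁻³¹ = 1.28 × 10⁴ m/s = 12.8 km/s.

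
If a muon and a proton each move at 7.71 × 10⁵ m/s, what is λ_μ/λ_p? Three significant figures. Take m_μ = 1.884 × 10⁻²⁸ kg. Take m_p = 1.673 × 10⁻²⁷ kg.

At fixed v, p = mv so λ = h/(mv) ∝ 1/m.
λ_μ/λ_p = m_p/m_μ = 1.673 × 10⁻²⁷/1.884 × 10⁻²⁸ = 8.88.

λ_μ/λ_p = 8.88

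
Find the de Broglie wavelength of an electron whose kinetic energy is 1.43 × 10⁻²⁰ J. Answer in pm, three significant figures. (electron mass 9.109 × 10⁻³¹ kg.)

λ = 4110 pm

p = √(2mKE) = √(2 × 9.109 × 10⁻³¹ × 1.430 × 10⁻²⁰) = 1.614 × 10⁻²⁵ kg·m/s.
λ = h/p = 6.626 × 10⁻³⁴ / 1.614 × 10⁻²⁵ = 4.11 × 10⁻⁹ m = 4110 pm.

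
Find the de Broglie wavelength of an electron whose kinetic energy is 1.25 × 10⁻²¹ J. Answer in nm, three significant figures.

p = √(2mKE) = √(2 × 9.109 × 10⁻³¹ × 1.250 × 10⁻²¹) = 4.772 × 10⁻²⁶ kg·m/s.
λ = h/p = 6.626 × 10⁻³⁴ / 4.772 × 10⁻²⁶ = 1.39 × 10⁻⁸ m = 13.9 nm.

λ = 13.9 nm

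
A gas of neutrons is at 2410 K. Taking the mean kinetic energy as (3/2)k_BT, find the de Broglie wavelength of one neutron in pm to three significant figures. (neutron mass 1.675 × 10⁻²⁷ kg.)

KE = (3/2)k_BT = 1.5 × 1.381 × 10⁻²³ × 2410 = 4.992 × 10⁻²⁰ J.
p = √(2mKE) = √(2 × 1.675 × 10⁻²⁷ × 4.992 × 10⁻²⁰) = 1.293 × 10⁻²³ kg·m/s.
λ = h/p = 5.12 × 10⁻¹¹ m = 51.2 pm.

λ = 51.2 pm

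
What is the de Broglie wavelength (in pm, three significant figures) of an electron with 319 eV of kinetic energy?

λ = 68.7 pm

KE = 319 eV = 5.110 × 10⁻¹⁷ J.
p = √(2mKE) = √(2 × 9.109 × 10⁻³¹ × 5.110 × 10⁻¹⁷) = 9.649 × 10⁻²⁴ kg·m/s.
λ = h/p = 6.626 × 10⁻³⁴ / 9.649 × 10⁻²⁴ = 6.87 × 10⁻¹¹ m = 68.7 pm.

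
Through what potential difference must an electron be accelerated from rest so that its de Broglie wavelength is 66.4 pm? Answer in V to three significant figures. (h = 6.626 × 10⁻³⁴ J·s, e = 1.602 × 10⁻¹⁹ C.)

p = h/λ = 6.626 × 10⁻³⁴ / 6.640 × 10⁻¹¹ = 9.979 × 10⁻²⁴ kg·m/s.
KE = p²/(2m) = 5.466 × 10⁻¹⁷ J.
V = KE/e = 5.466 × 10⁻¹⁷ / (1.602 × 10⁻¹⁹) = 341 V.

V = 341 V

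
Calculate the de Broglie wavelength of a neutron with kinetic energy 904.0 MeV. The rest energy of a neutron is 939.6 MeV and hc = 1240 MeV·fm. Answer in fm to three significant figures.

Total energy E = KE + m₀c² = 904.0 + 939.6 = 1843.6 MeV.
(pc)² = E² − (m₀c²)² = (1843.6)² − (939.6)² = 2.516 × 10⁶ MeV², so pc = 1586 MeV.
λ = hc/(pc) = 1240 MeV·fm / 1586 MeV = 0.782 fm.

λ = 0.782 fm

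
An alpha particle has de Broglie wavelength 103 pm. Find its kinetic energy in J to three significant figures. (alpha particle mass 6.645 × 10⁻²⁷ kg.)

KE = 3.11 × 10⁻²¹ J

p = h/λ = 6.626 × 10⁻³⁴ / 1.030 × 10⁻¹⁰ = 6.433 × 10⁻²⁴ kg·m/s.
KE = p²/(2m) = (6.433 × 10⁻²⁴)² / (2 × 6.645 × 10⁻²⁷) = 3.114 × 10⁻²¹ J = 3.11 × 10⁻²¹ J.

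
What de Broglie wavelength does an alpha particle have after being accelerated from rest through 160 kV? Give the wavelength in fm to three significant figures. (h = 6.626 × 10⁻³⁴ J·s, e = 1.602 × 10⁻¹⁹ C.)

λ = 25.4 fm

KE = 2eV = 2 × 1.602 × 10⁻¹⁹ × 1.600 × 10⁵ = 5.126 × 10⁻¹⁴ J.
p = √(2mKE) = √(2 × 6.645 × 10⁻²⁷ × 5.126 × 10⁻¹⁴) = 2.610 × 10⁻²⁰ kg·m/s.
λ = h/p = 6.626 × 10⁻³⁴ / 2.610 × 10⁻²⁰ = 2.54 × 10⁻¹⁴ m = 25.4 fm.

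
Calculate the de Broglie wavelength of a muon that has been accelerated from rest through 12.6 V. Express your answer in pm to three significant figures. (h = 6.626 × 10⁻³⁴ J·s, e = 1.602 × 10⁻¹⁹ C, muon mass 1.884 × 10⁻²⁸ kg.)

KE = eV = 1.602 × 10⁻¹⁹ × 12.60 = 2.019 × 10⁻¹⁸ J.
p = √(2mKE) = √(2 × 1.884 × 10⁻²⁸ × 2.019 × 10⁻¹⁸) = 2.758 × 10⁻²³ kg·m/s.
λ = h/p = 6.626 × 10⁻³⁴ / 2.758 × 10⁻²³ = 2.40 × 10⁻¹¹ m = 24.0 pm.

λ = 24.0 pm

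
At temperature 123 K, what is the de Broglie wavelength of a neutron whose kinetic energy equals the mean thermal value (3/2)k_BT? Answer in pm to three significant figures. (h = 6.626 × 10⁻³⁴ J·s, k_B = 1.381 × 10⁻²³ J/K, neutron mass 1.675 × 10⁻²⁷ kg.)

KE = (3/2)k_BT = 1.5 × 1.381 × 10⁻²³ × 123 = 2.548 × 10⁻²¹ J.
p = √(2mKE) = √(2 × 1.675 × 10⁻²⁷ × 2.548 × 10⁻²¹) = 2.922 × 10⁻²⁴ kg·m/s.
λ = h/p = 2.27 × 10⁻¹⁰ m = 227 pm.

λ = 227 pm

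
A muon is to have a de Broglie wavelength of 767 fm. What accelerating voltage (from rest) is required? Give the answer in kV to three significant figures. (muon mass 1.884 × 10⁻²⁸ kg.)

V = 12.4 kV

p = h/λ = 6.626 × 10⁻³⁴ / 7.670 × 10⁻¹³ = 8.639 × 10⁻²² kg·m/s.
KE = p²/(2m) = 1.981 × 10⁻¹⁵ J.
V = KE/e = 1.981 × 10⁻¹⁵ / (1.602 × 10⁻¹⁹) = 12.4 kV.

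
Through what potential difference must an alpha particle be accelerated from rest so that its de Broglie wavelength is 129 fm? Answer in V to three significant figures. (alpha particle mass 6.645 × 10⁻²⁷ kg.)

p = h/λ = 6.626 × 10⁻³⁴ / 1.290 × 10⁻¹³ = 5.136 × 10⁻²¹ kg·m/s.
KE = p²/(2m) = 1.985 × 10⁻¹⁵ J.
V = KE/2e = 1.985 × 10⁻¹⁵ / (2 × 1.602 × 10⁻¹⁹) = 6200 V.

V = 6200 V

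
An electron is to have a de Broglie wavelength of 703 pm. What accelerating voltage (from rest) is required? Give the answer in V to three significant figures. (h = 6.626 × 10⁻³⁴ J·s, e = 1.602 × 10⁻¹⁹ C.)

V = 3.04 V

p = h/λ = 6.626 × 10⁻³⁴ / 7.030 × 10⁻¹⁰ = 9.425 × 10⁻²⁵ kg·m/s.
KE = p²/(2m) = 4.876 × 10⁻¹⁹ J.
V = KE/e = 4.876 × 10⁻¹⁹ / (1.602 × 10⁻¹⁹) = 3.04 V.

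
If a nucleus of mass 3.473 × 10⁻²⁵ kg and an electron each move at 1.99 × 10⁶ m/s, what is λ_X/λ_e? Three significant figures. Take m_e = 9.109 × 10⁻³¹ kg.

λ_X/λ_e = 2.62 × 10⁻⁶

At fixed v, p = mv so λ = h/(mv) ∝ 1/m.
λ_X/λ_e = m_e/m_X = 9.109 × 10⁻³¹/3.473 × 10⁻²⁵ = 2.62 × 10⁻⁶.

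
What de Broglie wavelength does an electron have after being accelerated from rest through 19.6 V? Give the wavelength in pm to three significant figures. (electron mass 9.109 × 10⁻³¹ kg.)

KE = eV = 1.602 × 10⁻¹⁹ × 19.60 = 3.140 × 10⁻¹⁸ J.
p = √(2mKE) = √(2 × 9.109 × 10⁻³¹ × 3.140 × 10⁻¹⁸) = 2.392 × 10⁻²⁴ kg·m/s.
λ = h/p = 6.626 × 10⁻³⁴ / 2.392 × 10⁻²⁴ = 2.77 × 10⁻¹⁰ m = 277 pm.

λ = 277 pm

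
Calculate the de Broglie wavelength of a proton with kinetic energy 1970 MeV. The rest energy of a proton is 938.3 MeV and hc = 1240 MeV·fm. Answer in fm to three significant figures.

λ = 0.450 fm

Total energy E = KE + m₀c² = 1970 + 938.3 = 2908.3 MeV.
(pc)² = E² − (m₀c²)² = (2908.3)² − (938.3)² = 7.578 × 10⁶ MeV², so pc = 2753 MeV.
λ = hc/(pc) = 1240 MeV·fm / 2753 MeV = 0.450 fm.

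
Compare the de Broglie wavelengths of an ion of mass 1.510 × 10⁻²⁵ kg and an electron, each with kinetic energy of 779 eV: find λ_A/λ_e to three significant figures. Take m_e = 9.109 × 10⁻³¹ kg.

λ_A/λ_e = 2.46 × 10⁻³

At fixed KE, p = √(2mKE) so λ = h/p ∝ 1/√m.
λ_A/λ_e = √(m_e/m_A) = √(9.109 × 10⁻³¹/1.510 × 10⁻²⁵) = √(6.032 × 10⁻⁶) = 2.46 × 10⁻³.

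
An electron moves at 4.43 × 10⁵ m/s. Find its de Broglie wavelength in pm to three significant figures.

λ = 1640 pm

p = mv = 9.109 × 10⁻³¹ × 4.43 × 10⁵ = 4.035 × 10⁻²⁵ kg·m/s.
λ = h/p = 6.626 × 10⁻³⁴ / 4.035 × 10⁻²⁵ = 1.64 × 10⁻⁹ m = 1640 pm.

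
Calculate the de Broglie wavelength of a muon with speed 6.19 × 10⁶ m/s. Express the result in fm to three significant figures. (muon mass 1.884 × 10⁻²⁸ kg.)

p = mv = 1.884 × 10⁻²⁸ × 6.19 × 10⁶ = 1.166 × 10⁻²¹ kg·m/s.
λ = h/p = 6.626 × 10⁻³⁴ / 1.166 × 10⁻²¹ = 5.68 × 10⁻¹³ m = 568 fm.

λ = 568 fm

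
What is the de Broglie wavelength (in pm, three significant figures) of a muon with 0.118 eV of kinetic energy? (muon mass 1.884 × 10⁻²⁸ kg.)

KE = 0.118 eV = 1.890 × 10⁻²⁰ J.
p = √(2mKE) = √(2 × 1.884 × 10⁻²⁸ × 1.890 × 10⁻²⁰) = 2.669 × 10⁻²⁴ kg·m/s.
λ = h/p = 6.626 × 10⁻³⁴ / 2.669 × 10⁻²⁴ = 2.48 × 10⁻¹⁰ m = 248 pm.

λ = 248 pm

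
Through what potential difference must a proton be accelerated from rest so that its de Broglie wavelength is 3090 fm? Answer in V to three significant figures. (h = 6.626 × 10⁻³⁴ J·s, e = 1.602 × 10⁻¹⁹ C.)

V = 85.8 V

p = h/λ = 6.626 × 10⁻³⁴ / 3.090 × 10⁻¹² = 2.144 × 10⁻²² kg·m/s.
KE = p²/(2m) = 1.374 × 10⁻¹⁷ J.
V = KE/e = 1.374 × 10⁻¹⁷ / (1.602 × 10⁻¹⁹) = 85.8 V.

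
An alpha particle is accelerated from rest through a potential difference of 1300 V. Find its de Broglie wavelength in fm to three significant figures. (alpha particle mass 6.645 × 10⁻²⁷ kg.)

λ = 282 fm

KE = 2eV = 2 × 1.602 × 10⁻¹⁹ × 1300 = 4.165 × 10⁻¹⁶ J.
p = √(2mKE) = √(2 × 6.645 × 10⁻²⁷ × 4.165 × 10⁻¹⁶) = 2.353 × 10⁻²¹ kg·m/s.
λ = h/p = 6.626 × 10⁻³⁴ / 2.353 × 10⁻²¹ = 2.82 × 10⁻¹³ m = 282 fm.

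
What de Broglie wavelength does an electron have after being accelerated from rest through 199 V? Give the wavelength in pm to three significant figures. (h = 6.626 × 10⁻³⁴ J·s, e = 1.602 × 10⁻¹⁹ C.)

λ = 86.9 pm

KE = eV = 1.602 × 10⁻¹⁹ × 199.0 = 3.188 × 10⁻¹⁷ J.
p = √(2mKE) = √(2 × 9.109 × 10⁻³¹ × 3.188 × 10⁻¹⁷) = 7.621 × 10⁻²⁴ kg·m/s.
λ = h/p = 6.626 × 10⁻³⁴ / 7.621 × 10⁻²⁴ = 8.69 × 10⁻¹¹ m = 86.9 pm.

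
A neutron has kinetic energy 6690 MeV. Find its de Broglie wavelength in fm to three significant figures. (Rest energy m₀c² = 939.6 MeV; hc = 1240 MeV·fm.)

Total energy E = KE + m₀c² = 6690 + 939.6 = 7629.6 MeV.
(pc)² = E² − (m₀c²)² = (7629.6)² − (939.6)² = 5.733 × 10⁷ MeV², so pc = 7572 MeV.
λ = hc/(pc) = 1240 MeV·fm / 7572 MeV = 0.164 fm.

λ = 0.164 fm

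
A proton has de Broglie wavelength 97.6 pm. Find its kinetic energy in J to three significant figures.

KE = 1.38 × 10⁻²⁰ J

p = h/λ = 6.626 × 10⁻³⁴ / 9.760 × 10⁻¹¹ = 6.789 × 10⁻²⁴ kg·m/s.
KE = p²/(2m) = (6.789 × 10⁻²⁴)² / (2 × 1.673 × 10⁻²⁷) = 1.377 × 10⁻²⁰ J = 1.38 × 10⁻²⁰ J.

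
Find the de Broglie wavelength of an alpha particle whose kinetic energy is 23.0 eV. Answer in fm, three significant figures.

λ = 2990 fm

KE = 23.0 eV = 3.685 × 10⁻¹⁸ J.
p = √(2mKE) = √(2 × 6.645 × 10⁻²⁷ × 3.685 × 10⁻¹⁸) = 2.213 × 10⁻²² kg·m/s.
λ = h/p = 6.626 × 10⁻³⁴ / 2.213 × 10⁻²² = 2.99 × 10⁻¹² m = 2990 fm.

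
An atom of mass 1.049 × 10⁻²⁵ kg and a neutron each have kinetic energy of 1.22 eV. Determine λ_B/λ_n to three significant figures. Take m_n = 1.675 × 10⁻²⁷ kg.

λ_B/λ_n = 0.126

At fixed KE, p = √(2mKE) so λ = h/p ∝ 1/√m.
λ_B/λ_n = √(m_n/m_B) = √(1.675 × 10⁻²⁷/1.049 × 10⁻²⁵) = √(0.01597) = 0.126.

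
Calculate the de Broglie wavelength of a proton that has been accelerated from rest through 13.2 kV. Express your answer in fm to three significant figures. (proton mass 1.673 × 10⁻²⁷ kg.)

λ = 249 fm

KE = eV = 1.602 × 10⁻¹⁹ × 1.320 × 10⁴ = 2.115 × 10⁻¹⁵ J.
p = √(2mKE) = √(2 × 1.673 × 10⁻²⁷ × 2.115 × 10⁻¹⁵) = 2.660 × 10⁻²¹ kg·m/s.
λ = h/p = 6.626 × 10⁻³⁴ / 2.660 × 10⁻²¹ = 2.49 × 10⁻¹³ m = 249 fm.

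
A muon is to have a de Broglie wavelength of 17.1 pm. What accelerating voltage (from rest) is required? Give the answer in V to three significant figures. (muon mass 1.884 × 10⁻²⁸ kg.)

V = 24.9 V

p = h/λ = 6.626 × 10⁻³⁴ / 1.710 × 10⁻¹¹ = 3.875 × 10⁻²³ kg·m/s.
KE = p²/(2m) = 3.985 × 10⁻¹⁸ J.
V = KE/e = 3.985 × 10⁻¹⁸ / (1.602 × 10⁻¹⁹) = 24.9 V.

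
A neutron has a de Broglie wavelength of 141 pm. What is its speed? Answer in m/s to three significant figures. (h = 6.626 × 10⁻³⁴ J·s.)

v = 2810 m/s

p = h/λ = 6.626 × 10⁻³⁴ / 1.410 × 10⁻¹⁰ = 4.699 × 10⁻²⁴ kg·m/s.
v = p/m = 4.699 × 10⁻²⁴ / 1.675 × 10⁻²⁷ = 2.81 × 10³ m/s = 2810 m/s.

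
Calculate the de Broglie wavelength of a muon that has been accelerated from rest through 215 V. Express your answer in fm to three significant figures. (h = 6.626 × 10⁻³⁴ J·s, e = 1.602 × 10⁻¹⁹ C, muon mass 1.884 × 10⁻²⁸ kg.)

KE = eV = 1.602 × 10⁻¹⁹ × 215.0 = 3.444 × 10⁻¹⁷ J.
p = √(2mKE) = √(2 × 1.884 × 10⁻²⁸ × 3.444 × 10⁻¹⁷) = 1.139 × 10⁻²² kg·m/s.
λ = h/p = 6.626 × 10⁻³⁴ / 1.139 × 10⁻²² = 5.82 × 10⁻¹² m = 5820 fm.

λ = 5820 fm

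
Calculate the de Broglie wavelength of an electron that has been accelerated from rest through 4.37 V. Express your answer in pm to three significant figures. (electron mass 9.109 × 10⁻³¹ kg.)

λ = 587 pm

KE = eV = 1.602 × 10⁻¹⁹ × 4.370 = 7.001 × 10⁻¹⁹ J.
p = √(2mKE) = √(2 × 9.109 × 10⁻³¹ × 7.001 × 10⁻¹⁹) = 1.129 × 10⁻²⁴ kg·m/s.
λ = h/p = 6.626 × 10⁻³⁴ / 1.129 × 10⁻²⁴ = 5.87 × 10⁻¹⁰ m = 587 pm.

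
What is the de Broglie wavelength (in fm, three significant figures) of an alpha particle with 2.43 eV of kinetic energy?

λ = 9210 fm

KE = 2.43 eV = 3.893 × 10⁻¹⁹ J.
p = √(2mKE) = √(2 × 6.645 × 10⁻²⁷ × 3.893 × 10⁻¹⁹) = 7.193 × 10⁻²³ kg·m/s.
λ = h/p = 6.626 × 10⁻³⁴ / 7.193 × 10⁻²³ = 9.21 × 10⁻¹² m = 9210 fm.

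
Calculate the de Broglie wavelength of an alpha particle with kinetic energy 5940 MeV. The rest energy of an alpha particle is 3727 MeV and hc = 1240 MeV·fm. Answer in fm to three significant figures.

λ = 0.139 fm

Total energy E = KE + m₀c² = 5940 + 3727 = 9667 MeV.
(pc)² = E² − (m₀c²)² = (9667)² − (3727)² = 7.956 × 10⁷ MeV², so pc = 8920 MeV.
λ = hc/(pc) = 1240 MeV·fm / 8920 MeV = 0.139 fm.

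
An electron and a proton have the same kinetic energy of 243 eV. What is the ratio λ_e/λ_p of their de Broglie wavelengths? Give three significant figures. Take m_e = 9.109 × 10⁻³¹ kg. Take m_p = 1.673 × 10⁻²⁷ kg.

λ_e/λ_p = 42.9

At fixed KE, p = √(2mKE) so λ = h/p ∝ 1/√m.
λ_e/λ_p = √(m_p/m_e) = √(1.673 × 10⁻²⁷/9.109 × 10⁻³¹) = √(1837) = 42.9.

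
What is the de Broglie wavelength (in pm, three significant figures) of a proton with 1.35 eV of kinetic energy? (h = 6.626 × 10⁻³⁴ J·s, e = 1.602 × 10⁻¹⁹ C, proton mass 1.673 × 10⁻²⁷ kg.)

λ = 24.6 pm

KE = 1.35 eV = 2.163 × 10⁻¹⁹ J.
p = √(2mKE) = √(2 × 1.673 × 10⁻²⁷ × 2.163 × 10⁻¹⁹) = 2.690 × 10⁻²³ kg·m/s.
λ = h/p = 6.626 × 10⁻³⁴ / 2.690 × 10⁻²³ = 2.46 × 10⁻¹¹ m = 24.6 pm.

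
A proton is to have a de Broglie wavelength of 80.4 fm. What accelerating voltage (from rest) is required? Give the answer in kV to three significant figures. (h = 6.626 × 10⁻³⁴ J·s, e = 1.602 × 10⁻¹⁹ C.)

p = h/λ = 6.626 × 10⁻³⁴ / 8.040 × 10⁻¹⁴ = 8.241 × 10⁻²¹ kg·m/s.
KE = p²/(2m) = 2.030 × 10⁻¹⁴ J.
V = KE/e = 2.030 × 10⁻¹⁴ / (1.602 × 10⁻¹⁹) = 127 kV.

V = 127 kV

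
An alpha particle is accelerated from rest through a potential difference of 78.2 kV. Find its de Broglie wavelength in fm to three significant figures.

KE = 2eV = 2 × 1.602 × 10⁻¹⁹ × 7.820 × 10⁴ = 2.506 × 10⁻¹⁴ J.
p = √(2mKE) = √(2 × 6.645 × 10⁻²⁷ × 2.506 × 10⁻¹⁴) = 1.825 × 10⁻²⁰ kg·m/s.
λ = h/p = 6.626 × 10⁻³⁴ / 1.825 × 10⁻²⁰ = 3.63 × 10⁻¹⁴ m = 36.3 fm.

λ = 36.3 fm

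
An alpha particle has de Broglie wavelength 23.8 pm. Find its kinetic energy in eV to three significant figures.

p = h/λ = 6.626 × 10⁻³⁴ / 2.380 × 10⁻¹¹ = 2.784 × 10⁻²³ kg·m/s.
KE = p²/(2m) = (2.784 × 10⁻²³)² / (2 × 6.645 × 10⁻²⁷) = 5.832 × 10⁻²⁰ J = 0.364 eV.

KE = 0.364 eV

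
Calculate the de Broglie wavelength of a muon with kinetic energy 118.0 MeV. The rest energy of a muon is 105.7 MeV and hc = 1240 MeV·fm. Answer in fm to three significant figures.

Total energy E = KE + m₀c² = 118.0 + 105.7 = 223.7 MeV.
(pc)² = E² − (m₀c²)² = (223.7)² − (105.7)² = 3.887 × 10⁴ MeV², so pc = 197.2 MeV.
λ = hc/(pc) = 1240 MeV·fm / 197.2 MeV = 6.29 fm.

λ = 6.29 fm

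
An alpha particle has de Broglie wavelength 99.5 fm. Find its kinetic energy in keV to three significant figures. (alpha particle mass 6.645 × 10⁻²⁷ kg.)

KE = 20.8 keV

p = h/λ = 6.626 × 10⁻³⁴ / 9.950 × 10⁻¹⁴ = 6.659 × 10⁻²¹ kg·m/s.
KE = p²/(2m) = (6.659 × 10⁻²¹)² / (2 × 6.645 × 10⁻²⁷) = 3.337 × 10⁻¹⁵ J = 20.8 keV.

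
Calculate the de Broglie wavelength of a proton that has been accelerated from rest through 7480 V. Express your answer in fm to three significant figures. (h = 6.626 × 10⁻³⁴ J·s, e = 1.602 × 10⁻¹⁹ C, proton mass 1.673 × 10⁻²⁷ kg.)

KE = eV = 1.602 × 10⁻¹⁹ × 7480 = 1.198 × 10⁻¹⁵ J.
p = √(2mKE) = √(2 × 1.673 × 10⁻²⁷ × 1.198 × 10⁻¹⁵) = 2.002 × 10⁻²¹ kg·m/s.
λ = h/p = 6.626 × 10⁻³⁴ / 2.002 × 10⁻²¹ = 3.31 × 10⁻¹³ m = 331 fm.

λ = 331 fm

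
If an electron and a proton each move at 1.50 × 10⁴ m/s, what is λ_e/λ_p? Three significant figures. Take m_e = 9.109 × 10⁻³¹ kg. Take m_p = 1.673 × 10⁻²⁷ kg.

λ_e/λ_p = 1840

At fixed v, p = mv so λ = h/(mv) ∝ 1/m.
λ_e/λ_p = m_p/m_e = 1.673 × 10⁻²⁷/9.109 × 10⁻³¹ = 1840.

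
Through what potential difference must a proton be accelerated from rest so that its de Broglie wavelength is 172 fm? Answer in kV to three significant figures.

p = h/λ = 6.626 × 10⁻³⁴ / 1.720 × 10⁻¹³ = 3.852 × 10⁻²¹ kg·m/s.
KE = p²/(2m) = 4.435 × 10⁻¹⁵ J.
V = KE/e = 4.435 × 10⁻¹⁵ / (1.602 × 10⁻¹⁹) = 27.7 kV.

V = 27.7 kV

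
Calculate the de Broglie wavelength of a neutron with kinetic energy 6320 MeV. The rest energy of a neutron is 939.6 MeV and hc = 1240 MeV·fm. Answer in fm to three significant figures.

Total energy E = KE + m₀c² = 6320 + 939.6 = 7259.6 MeV.
(pc)² = E² − (m₀c²)² = (7259.6)² − (939.6)² = 5.182 × 10⁷ MeV², so pc = 7199 MeV.
λ = hc/(pc) = 1240 MeV·fm / 7199 MeV = 0.172 fm.

λ = 0.172 fm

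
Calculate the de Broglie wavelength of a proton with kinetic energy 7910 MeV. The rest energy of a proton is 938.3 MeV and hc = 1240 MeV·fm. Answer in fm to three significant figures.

Total energy E = KE + m₀c² = 7910 + 938.3 = 8848.3 MeV.
(pc)² = E² − (m₀c²)² = (8848.3)² − (938.3)² = 7.741 × 10⁷ MeV², so pc = 8798 MeV.
λ = hc/(pc) = 1240 MeV·fm / 8798 MeV = 0.141 fm.

λ = 0.141 fm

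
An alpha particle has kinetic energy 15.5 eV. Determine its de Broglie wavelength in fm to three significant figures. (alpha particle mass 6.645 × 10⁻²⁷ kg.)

λ = 3650 fm

KE = 15.5 eV = 2.483 × 10⁻¹⁸ J.
p = √(2mKE) = √(2 × 6.645 × 10⁻²⁷ × 2.483 × 10⁻¹⁸) = 1.817 × 10⁻²² kg·m/s.
λ = h/p = 6.626 × 10⁻³⁴ / 1.817 × 10⁻²² = 3.65 × 10⁻¹² m = 3650 fm.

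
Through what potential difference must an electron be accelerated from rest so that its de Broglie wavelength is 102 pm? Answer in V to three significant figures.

V = 145 V

p = h/λ = 6.626 × 10⁻³⁴ / 1.020 × 10⁻¹⁰ = 6.496 × 10⁻²⁴ kg·m/s.
KE = p²/(2m) = 2.316 × 10⁻¹⁷ J.
V = KE/e = 2.316 × 10⁻¹⁷ / (1.602 × 10⁻¹⁹) = 145 V.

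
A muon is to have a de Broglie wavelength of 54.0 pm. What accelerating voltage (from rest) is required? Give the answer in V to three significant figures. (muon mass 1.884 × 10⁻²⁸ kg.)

V = 2.49 V

p = h/λ = 6.626 × 10⁻³⁴ / 5.400 × 10⁻¹¹ = 1.227 × 10⁻²³ kg·m/s.
KE = p²/(2m) = 3.996 × 10⁻¹⁹ J.
V = KE/e = 3.996 × 10⁻¹⁹ / (1.602 × 10⁻¹⁹) = 2.49 V.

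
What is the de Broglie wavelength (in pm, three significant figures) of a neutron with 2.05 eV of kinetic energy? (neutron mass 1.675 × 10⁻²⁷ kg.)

λ = 20.0 pm

KE = 2.05 eV = 3.284 × 10⁻¹⁹ J.
p = √(2mKE) = √(2 × 1.675 × 10⁻²⁷ × 3.284 × 10⁻¹⁹) = 3.317 × 10⁻²³ kg·m/s.
λ = h/p = 6.626 × 10⁻³⁴ / 3.317 × 10⁻²³ = 2.00 × 10⁻¹¹ m = 20.0 pm.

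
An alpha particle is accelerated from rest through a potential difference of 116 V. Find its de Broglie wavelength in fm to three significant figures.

KE = 2eV = 2 × 1.602 × 10⁻¹⁹ × 116.0 = 3.717 × 10⁻¹⁷ J.
p = √(2mKE) = √(2 × 6.645 × 10⁻²⁷ × 3.717 × 10⁻¹⁷) = 7.028 × 10⁻²² kg·m/s.
λ = h/p = 6.626 × 10⁻³⁴ / 7.028 × 10⁻²² = 9.43 × 10⁻¹³ m = 943 fm.

λ = 943 fm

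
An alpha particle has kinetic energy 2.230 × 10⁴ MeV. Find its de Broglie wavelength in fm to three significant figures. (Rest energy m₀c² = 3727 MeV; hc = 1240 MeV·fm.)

λ = 0.0481 fm

Total energy E = KE + m₀c² = 2.230 × 10⁴ + 3727 = 26027 MeV.
(pc)² = E² − (m₀c²)² = (26027)² − (3727)² = 6.635 × 10⁸ MeV², so pc = 2.576 × 10⁴ MeV.
λ = hc/(pc) = 1240 MeV·fm / 2.576 × 10⁴ MeV = 0.0481 fm.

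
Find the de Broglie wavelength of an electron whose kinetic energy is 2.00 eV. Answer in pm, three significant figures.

KE = 2.00 eV = 3.204 × 10⁻¹⁹ J.
p = √(2mKE) = √(2 × 9.109 × 10⁻³¹ × 3.204 × 10⁻¹⁹) = 7.640 × 10⁻²⁵ kg·m/s.
λ = h/p = 6.626 × 10⁻³⁴ / 7.640 × 10⁻²⁵ = 8.67 × 10⁻¹⁰ m = 867 pm.

λ = 867 pm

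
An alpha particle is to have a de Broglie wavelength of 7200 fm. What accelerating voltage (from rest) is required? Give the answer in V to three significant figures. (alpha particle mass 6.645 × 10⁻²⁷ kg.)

p = h/λ = 6.626 × 10⁻³⁴ / 7.200 × 10⁻¹² = 9.203 × 10⁻²³ kg·m/s.
KE = p²/(2m) = 6.373 × 10⁻¹⁹ J.
V = KE/2e = 6.373 × 10⁻¹⁹ / (2 × 1.602 × 10⁻¹⁹) = 1.99 V.

V = 1.99 V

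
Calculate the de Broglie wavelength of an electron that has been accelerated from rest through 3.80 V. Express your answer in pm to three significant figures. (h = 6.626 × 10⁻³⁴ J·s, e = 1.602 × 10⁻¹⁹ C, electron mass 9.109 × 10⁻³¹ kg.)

λ = 629 pm

KE = eV = 1.602 × 10⁻¹⁹ × 3.800 = 6.088 × 10⁻¹⁹ J.
p = √(2mKE) = √(2 × 9.109 × 10⁻³¹ × 6.088 × 10⁻¹⁹) = 1.053 × 10⁻²⁴ kg·m/s.
λ = h/p = 6.626 × 10⁻³⁴ / 1.053 × 10⁻²⁴ = 6.29 × 10⁻¹⁰ m = 629 pm.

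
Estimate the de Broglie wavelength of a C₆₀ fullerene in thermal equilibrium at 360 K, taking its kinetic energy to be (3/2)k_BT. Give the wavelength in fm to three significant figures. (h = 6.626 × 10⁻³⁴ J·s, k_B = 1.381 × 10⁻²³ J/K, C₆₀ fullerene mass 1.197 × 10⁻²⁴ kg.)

KE = (3/2)k_BT = 1.5 × 1.381 × 10⁻²³ × 360 = 7.457 × 10⁻²¹ J.
p = √(2mKE) = √(2 × 1.197 × 10⁻²⁴ × 7.457 × 10⁻²¹) = 1.336 × 10⁻²² kg·m/s.
λ = h/p = 4.96 × 10⁻¹² m = 4960 fm.

λ = 4960 fm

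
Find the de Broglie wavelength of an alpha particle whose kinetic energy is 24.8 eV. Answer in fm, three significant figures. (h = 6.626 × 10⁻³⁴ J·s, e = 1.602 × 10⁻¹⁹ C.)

KE = 24.8 eV = 3.973 × 10⁻¹⁸ J.
p = √(2mKE) = √(2 × 6.645 × 10⁻²⁷ × 3.973 × 10⁻¹⁸) = 2.298 × 10⁻²² kg·m/s.
λ = h/p = 6.626 × 10⁻³⁴ / 2.298 × 10⁻²² = 2.88 × 10⁻¹² m = 2880 fm.

λ = 2880 fm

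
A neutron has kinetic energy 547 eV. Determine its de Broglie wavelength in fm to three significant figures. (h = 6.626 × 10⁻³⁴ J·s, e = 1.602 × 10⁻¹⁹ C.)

KE = 547 eV = 8.763 × 10⁻¹⁷ J.
p = √(2mKE) = √(2 × 1.675 × 10⁻²⁷ × 8.763 × 10⁻¹⁷) = 5.418 × 10⁻²² kg·m/s.
λ = h/p = 6.626 × 10⁻³⁴ / 5.418 × 10⁻²² = 1.22 × 10⁻¹² m = 1220 fm.

λ = 1220 fm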